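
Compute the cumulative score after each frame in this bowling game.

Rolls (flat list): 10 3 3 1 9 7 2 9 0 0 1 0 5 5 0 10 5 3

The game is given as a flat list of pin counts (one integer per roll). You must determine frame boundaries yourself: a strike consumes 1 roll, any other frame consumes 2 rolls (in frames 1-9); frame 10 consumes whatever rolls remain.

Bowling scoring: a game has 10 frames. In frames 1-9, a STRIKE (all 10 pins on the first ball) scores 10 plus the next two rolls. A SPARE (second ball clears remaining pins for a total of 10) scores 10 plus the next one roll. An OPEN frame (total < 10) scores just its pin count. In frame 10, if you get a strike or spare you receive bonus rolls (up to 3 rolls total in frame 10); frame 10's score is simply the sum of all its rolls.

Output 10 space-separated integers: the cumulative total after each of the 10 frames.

Frame 1: STRIKE. 10 + next two rolls (3+3) = 16. Cumulative: 16
Frame 2: OPEN (3+3=6). Cumulative: 22
Frame 3: SPARE (1+9=10). 10 + next roll (7) = 17. Cumulative: 39
Frame 4: OPEN (7+2=9). Cumulative: 48
Frame 5: OPEN (9+0=9). Cumulative: 57
Frame 6: OPEN (0+1=1). Cumulative: 58
Frame 7: OPEN (0+5=5). Cumulative: 63
Frame 8: OPEN (5+0=5). Cumulative: 68
Frame 9: STRIKE. 10 + next two rolls (5+3) = 18. Cumulative: 86
Frame 10: OPEN. Sum of all frame-10 rolls (5+3) = 8. Cumulative: 94

Answer: 16 22 39 48 57 58 63 68 86 94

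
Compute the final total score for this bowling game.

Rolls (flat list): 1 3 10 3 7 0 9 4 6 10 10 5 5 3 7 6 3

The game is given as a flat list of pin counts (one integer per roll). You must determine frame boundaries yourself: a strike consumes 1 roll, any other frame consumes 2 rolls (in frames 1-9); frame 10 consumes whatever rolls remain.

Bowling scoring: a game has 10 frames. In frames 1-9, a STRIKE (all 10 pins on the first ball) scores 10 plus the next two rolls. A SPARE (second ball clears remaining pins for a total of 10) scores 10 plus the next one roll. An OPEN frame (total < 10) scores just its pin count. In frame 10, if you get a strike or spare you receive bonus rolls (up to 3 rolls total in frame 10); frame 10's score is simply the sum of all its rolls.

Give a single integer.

Frame 1: OPEN (1+3=4). Cumulative: 4
Frame 2: STRIKE. 10 + next two rolls (3+7) = 20. Cumulative: 24
Frame 3: SPARE (3+7=10). 10 + next roll (0) = 10. Cumulative: 34
Frame 4: OPEN (0+9=9). Cumulative: 43
Frame 5: SPARE (4+6=10). 10 + next roll (10) = 20. Cumulative: 63
Frame 6: STRIKE. 10 + next two rolls (10+5) = 25. Cumulative: 88
Frame 7: STRIKE. 10 + next two rolls (5+5) = 20. Cumulative: 108
Frame 8: SPARE (5+5=10). 10 + next roll (3) = 13. Cumulative: 121
Frame 9: SPARE (3+7=10). 10 + next roll (6) = 16. Cumulative: 137
Frame 10: OPEN. Sum of all frame-10 rolls (6+3) = 9. Cumulative: 146

Answer: 146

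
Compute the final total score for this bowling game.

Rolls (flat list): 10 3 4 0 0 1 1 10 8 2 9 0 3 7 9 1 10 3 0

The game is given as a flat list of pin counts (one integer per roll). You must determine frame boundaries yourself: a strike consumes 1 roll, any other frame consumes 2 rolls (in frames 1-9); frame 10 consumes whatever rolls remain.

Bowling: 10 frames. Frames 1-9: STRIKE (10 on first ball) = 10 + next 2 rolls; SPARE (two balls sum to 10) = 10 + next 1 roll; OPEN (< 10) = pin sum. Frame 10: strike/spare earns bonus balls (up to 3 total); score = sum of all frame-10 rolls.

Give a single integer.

Answer: 126

Derivation:
Frame 1: STRIKE. 10 + next two rolls (3+4) = 17. Cumulative: 17
Frame 2: OPEN (3+4=7). Cumulative: 24
Frame 3: OPEN (0+0=0). Cumulative: 24
Frame 4: OPEN (1+1=2). Cumulative: 26
Frame 5: STRIKE. 10 + next two rolls (8+2) = 20. Cumulative: 46
Frame 6: SPARE (8+2=10). 10 + next roll (9) = 19. Cumulative: 65
Frame 7: OPEN (9+0=9). Cumulative: 74
Frame 8: SPARE (3+7=10). 10 + next roll (9) = 19. Cumulative: 93
Frame 9: SPARE (9+1=10). 10 + next roll (10) = 20. Cumulative: 113
Frame 10: STRIKE. Sum of all frame-10 rolls (10+3+0) = 13. Cumulative: 126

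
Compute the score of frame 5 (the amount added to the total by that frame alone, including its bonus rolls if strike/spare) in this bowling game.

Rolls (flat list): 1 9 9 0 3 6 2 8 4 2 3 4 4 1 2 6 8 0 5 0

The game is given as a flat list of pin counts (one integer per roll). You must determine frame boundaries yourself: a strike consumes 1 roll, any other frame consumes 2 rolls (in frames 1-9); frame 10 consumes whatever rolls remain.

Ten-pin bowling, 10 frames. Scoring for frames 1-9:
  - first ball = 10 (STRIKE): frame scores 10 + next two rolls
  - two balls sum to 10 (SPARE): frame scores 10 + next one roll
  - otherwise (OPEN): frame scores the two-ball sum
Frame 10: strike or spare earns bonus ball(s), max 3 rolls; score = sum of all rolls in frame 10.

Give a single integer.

Frame 1: SPARE (1+9=10). 10 + next roll (9) = 19. Cumulative: 19
Frame 2: OPEN (9+0=9). Cumulative: 28
Frame 3: OPEN (3+6=9). Cumulative: 37
Frame 4: SPARE (2+8=10). 10 + next roll (4) = 14. Cumulative: 51
Frame 5: OPEN (4+2=6). Cumulative: 57
Frame 6: OPEN (3+4=7). Cumulative: 64
Frame 7: OPEN (4+1=5). Cumulative: 69

Answer: 6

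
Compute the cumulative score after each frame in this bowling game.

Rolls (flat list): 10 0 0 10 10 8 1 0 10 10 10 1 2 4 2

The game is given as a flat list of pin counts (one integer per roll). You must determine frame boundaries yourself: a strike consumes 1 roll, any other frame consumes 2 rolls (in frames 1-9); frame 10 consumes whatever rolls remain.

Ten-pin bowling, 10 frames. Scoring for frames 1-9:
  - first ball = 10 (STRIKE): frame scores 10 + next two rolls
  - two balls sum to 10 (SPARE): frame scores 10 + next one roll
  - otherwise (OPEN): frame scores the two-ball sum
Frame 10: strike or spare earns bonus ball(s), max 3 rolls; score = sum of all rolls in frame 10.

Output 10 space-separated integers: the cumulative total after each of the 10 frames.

Frame 1: STRIKE. 10 + next two rolls (0+0) = 10. Cumulative: 10
Frame 2: OPEN (0+0=0). Cumulative: 10
Frame 3: STRIKE. 10 + next two rolls (10+8) = 28. Cumulative: 38
Frame 4: STRIKE. 10 + next two rolls (8+1) = 19. Cumulative: 57
Frame 5: OPEN (8+1=9). Cumulative: 66
Frame 6: SPARE (0+10=10). 10 + next roll (10) = 20. Cumulative: 86
Frame 7: STRIKE. 10 + next two rolls (10+1) = 21. Cumulative: 107
Frame 8: STRIKE. 10 + next two rolls (1+2) = 13. Cumulative: 120
Frame 9: OPEN (1+2=3). Cumulative: 123
Frame 10: OPEN. Sum of all frame-10 rolls (4+2) = 6. Cumulative: 129

Answer: 10 10 38 57 66 86 107 120 123 129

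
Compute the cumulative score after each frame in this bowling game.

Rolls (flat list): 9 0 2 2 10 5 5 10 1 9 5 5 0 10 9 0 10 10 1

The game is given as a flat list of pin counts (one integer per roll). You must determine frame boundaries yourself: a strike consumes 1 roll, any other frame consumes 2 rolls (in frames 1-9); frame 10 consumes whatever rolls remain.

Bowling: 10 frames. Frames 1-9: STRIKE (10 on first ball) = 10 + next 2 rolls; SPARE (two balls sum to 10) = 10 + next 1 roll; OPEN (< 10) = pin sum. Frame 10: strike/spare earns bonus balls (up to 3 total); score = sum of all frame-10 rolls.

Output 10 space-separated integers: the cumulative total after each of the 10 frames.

Frame 1: OPEN (9+0=9). Cumulative: 9
Frame 2: OPEN (2+2=4). Cumulative: 13
Frame 3: STRIKE. 10 + next two rolls (5+5) = 20. Cumulative: 33
Frame 4: SPARE (5+5=10). 10 + next roll (10) = 20. Cumulative: 53
Frame 5: STRIKE. 10 + next two rolls (1+9) = 20. Cumulative: 73
Frame 6: SPARE (1+9=10). 10 + next roll (5) = 15. Cumulative: 88
Frame 7: SPARE (5+5=10). 10 + next roll (0) = 10. Cumulative: 98
Frame 8: SPARE (0+10=10). 10 + next roll (9) = 19. Cumulative: 117
Frame 9: OPEN (9+0=9). Cumulative: 126
Frame 10: STRIKE. Sum of all frame-10 rolls (10+10+1) = 21. Cumulative: 147

Answer: 9 13 33 53 73 88 98 117 126 147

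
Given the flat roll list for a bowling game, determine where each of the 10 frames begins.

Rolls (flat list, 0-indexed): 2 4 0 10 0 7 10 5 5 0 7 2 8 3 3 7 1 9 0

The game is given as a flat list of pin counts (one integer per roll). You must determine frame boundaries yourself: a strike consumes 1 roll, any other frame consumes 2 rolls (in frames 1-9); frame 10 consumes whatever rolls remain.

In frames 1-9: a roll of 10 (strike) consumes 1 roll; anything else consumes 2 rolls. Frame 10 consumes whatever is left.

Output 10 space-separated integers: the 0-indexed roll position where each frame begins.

Frame 1 starts at roll index 0: rolls=2,4 (sum=6), consumes 2 rolls
Frame 2 starts at roll index 2: rolls=0,10 (sum=10), consumes 2 rolls
Frame 3 starts at roll index 4: rolls=0,7 (sum=7), consumes 2 rolls
Frame 4 starts at roll index 6: roll=10 (strike), consumes 1 roll
Frame 5 starts at roll index 7: rolls=5,5 (sum=10), consumes 2 rolls
Frame 6 starts at roll index 9: rolls=0,7 (sum=7), consumes 2 rolls
Frame 7 starts at roll index 11: rolls=2,8 (sum=10), consumes 2 rolls
Frame 8 starts at roll index 13: rolls=3,3 (sum=6), consumes 2 rolls
Frame 9 starts at roll index 15: rolls=7,1 (sum=8), consumes 2 rolls
Frame 10 starts at roll index 17: 2 remaining rolls

Answer: 0 2 4 6 7 9 11 13 15 17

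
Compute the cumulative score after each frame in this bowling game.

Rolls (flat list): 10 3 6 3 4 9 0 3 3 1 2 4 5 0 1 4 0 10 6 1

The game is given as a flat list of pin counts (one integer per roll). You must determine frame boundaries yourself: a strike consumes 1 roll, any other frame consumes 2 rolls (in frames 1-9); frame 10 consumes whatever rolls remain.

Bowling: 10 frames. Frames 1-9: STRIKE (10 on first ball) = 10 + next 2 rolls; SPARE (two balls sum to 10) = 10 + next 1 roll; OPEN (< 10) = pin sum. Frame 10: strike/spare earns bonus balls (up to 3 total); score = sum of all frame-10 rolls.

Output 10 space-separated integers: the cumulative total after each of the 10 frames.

Frame 1: STRIKE. 10 + next two rolls (3+6) = 19. Cumulative: 19
Frame 2: OPEN (3+6=9). Cumulative: 28
Frame 3: OPEN (3+4=7). Cumulative: 35
Frame 4: OPEN (9+0=9). Cumulative: 44
Frame 5: OPEN (3+3=6). Cumulative: 50
Frame 6: OPEN (1+2=3). Cumulative: 53
Frame 7: OPEN (4+5=9). Cumulative: 62
Frame 8: OPEN (0+1=1). Cumulative: 63
Frame 9: OPEN (4+0=4). Cumulative: 67
Frame 10: STRIKE. Sum of all frame-10 rolls (10+6+1) = 17. Cumulative: 84

Answer: 19 28 35 44 50 53 62 63 67 84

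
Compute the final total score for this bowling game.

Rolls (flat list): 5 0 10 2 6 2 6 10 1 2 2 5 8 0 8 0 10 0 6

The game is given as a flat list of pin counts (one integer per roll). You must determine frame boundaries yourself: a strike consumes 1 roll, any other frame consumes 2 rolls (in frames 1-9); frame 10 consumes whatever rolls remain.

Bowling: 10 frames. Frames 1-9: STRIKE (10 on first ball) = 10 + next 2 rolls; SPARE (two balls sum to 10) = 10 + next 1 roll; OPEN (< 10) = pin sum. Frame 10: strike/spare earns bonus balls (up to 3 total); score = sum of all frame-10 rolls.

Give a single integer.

Answer: 94

Derivation:
Frame 1: OPEN (5+0=5). Cumulative: 5
Frame 2: STRIKE. 10 + next two rolls (2+6) = 18. Cumulative: 23
Frame 3: OPEN (2+6=8). Cumulative: 31
Frame 4: OPEN (2+6=8). Cumulative: 39
Frame 5: STRIKE. 10 + next two rolls (1+2) = 13. Cumulative: 52
Frame 6: OPEN (1+2=3). Cumulative: 55
Frame 7: OPEN (2+5=7). Cumulative: 62
Frame 8: OPEN (8+0=8). Cumulative: 70
Frame 9: OPEN (8+0=8). Cumulative: 78
Frame 10: STRIKE. Sum of all frame-10 rolls (10+0+6) = 16. Cumulative: 94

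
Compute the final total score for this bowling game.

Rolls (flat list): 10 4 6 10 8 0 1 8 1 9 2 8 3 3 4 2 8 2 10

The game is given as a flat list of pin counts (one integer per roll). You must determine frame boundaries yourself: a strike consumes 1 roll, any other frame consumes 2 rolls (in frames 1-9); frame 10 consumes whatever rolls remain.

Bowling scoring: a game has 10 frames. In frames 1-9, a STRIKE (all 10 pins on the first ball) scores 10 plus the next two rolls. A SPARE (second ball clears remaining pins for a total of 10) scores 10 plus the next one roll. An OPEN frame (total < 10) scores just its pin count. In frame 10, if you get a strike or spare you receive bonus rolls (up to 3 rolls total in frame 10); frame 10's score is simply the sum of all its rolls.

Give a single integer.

Answer: 132

Derivation:
Frame 1: STRIKE. 10 + next two rolls (4+6) = 20. Cumulative: 20
Frame 2: SPARE (4+6=10). 10 + next roll (10) = 20. Cumulative: 40
Frame 3: STRIKE. 10 + next two rolls (8+0) = 18. Cumulative: 58
Frame 4: OPEN (8+0=8). Cumulative: 66
Frame 5: OPEN (1+8=9). Cumulative: 75
Frame 6: SPARE (1+9=10). 10 + next roll (2) = 12. Cumulative: 87
Frame 7: SPARE (2+8=10). 10 + next roll (3) = 13. Cumulative: 100
Frame 8: OPEN (3+3=6). Cumulative: 106
Frame 9: OPEN (4+2=6). Cumulative: 112
Frame 10: SPARE. Sum of all frame-10 rolls (8+2+10) = 20. Cumulative: 132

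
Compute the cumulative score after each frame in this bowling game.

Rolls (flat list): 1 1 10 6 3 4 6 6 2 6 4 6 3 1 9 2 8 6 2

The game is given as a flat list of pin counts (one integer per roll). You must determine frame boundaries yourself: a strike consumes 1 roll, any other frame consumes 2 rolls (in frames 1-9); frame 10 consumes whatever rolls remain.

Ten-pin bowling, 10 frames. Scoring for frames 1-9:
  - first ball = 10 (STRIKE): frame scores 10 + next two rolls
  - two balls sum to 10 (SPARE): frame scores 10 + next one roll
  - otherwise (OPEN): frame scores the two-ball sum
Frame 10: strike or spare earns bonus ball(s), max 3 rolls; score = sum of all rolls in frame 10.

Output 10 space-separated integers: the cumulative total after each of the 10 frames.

Frame 1: OPEN (1+1=2). Cumulative: 2
Frame 2: STRIKE. 10 + next two rolls (6+3) = 19. Cumulative: 21
Frame 3: OPEN (6+3=9). Cumulative: 30
Frame 4: SPARE (4+6=10). 10 + next roll (6) = 16. Cumulative: 46
Frame 5: OPEN (6+2=8). Cumulative: 54
Frame 6: SPARE (6+4=10). 10 + next roll (6) = 16. Cumulative: 70
Frame 7: OPEN (6+3=9). Cumulative: 79
Frame 8: SPARE (1+9=10). 10 + next roll (2) = 12. Cumulative: 91
Frame 9: SPARE (2+8=10). 10 + next roll (6) = 16. Cumulative: 107
Frame 10: OPEN. Sum of all frame-10 rolls (6+2) = 8. Cumulative: 115

Answer: 2 21 30 46 54 70 79 91 107 115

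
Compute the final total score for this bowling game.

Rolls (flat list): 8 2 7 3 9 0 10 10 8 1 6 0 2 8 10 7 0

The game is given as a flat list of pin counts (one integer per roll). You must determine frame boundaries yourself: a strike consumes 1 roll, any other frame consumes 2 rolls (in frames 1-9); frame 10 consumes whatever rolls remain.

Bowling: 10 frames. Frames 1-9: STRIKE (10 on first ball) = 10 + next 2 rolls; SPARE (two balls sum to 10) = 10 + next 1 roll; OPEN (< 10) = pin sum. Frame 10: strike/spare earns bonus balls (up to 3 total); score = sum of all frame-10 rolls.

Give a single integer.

Answer: 151

Derivation:
Frame 1: SPARE (8+2=10). 10 + next roll (7) = 17. Cumulative: 17
Frame 2: SPARE (7+3=10). 10 + next roll (9) = 19. Cumulative: 36
Frame 3: OPEN (9+0=9). Cumulative: 45
Frame 4: STRIKE. 10 + next two rolls (10+8) = 28. Cumulative: 73
Frame 5: STRIKE. 10 + next two rolls (8+1) = 19. Cumulative: 92
Frame 6: OPEN (8+1=9). Cumulative: 101
Frame 7: OPEN (6+0=6). Cumulative: 107
Frame 8: SPARE (2+8=10). 10 + next roll (10) = 20. Cumulative: 127
Frame 9: STRIKE. 10 + next two rolls (7+0) = 17. Cumulative: 144
Frame 10: OPEN. Sum of all frame-10 rolls (7+0) = 7. Cumulative: 151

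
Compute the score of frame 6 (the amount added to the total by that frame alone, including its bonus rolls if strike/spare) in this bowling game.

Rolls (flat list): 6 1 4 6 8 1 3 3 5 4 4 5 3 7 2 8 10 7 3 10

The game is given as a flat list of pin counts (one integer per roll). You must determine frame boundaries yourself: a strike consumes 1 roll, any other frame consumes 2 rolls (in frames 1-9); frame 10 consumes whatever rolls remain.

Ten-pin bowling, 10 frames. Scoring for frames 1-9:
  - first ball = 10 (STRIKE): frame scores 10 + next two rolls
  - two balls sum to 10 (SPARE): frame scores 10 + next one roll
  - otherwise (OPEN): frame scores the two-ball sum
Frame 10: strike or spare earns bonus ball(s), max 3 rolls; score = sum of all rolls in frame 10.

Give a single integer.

Answer: 9

Derivation:
Frame 1: OPEN (6+1=7). Cumulative: 7
Frame 2: SPARE (4+6=10). 10 + next roll (8) = 18. Cumulative: 25
Frame 3: OPEN (8+1=9). Cumulative: 34
Frame 4: OPEN (3+3=6). Cumulative: 40
Frame 5: OPEN (5+4=9). Cumulative: 49
Frame 6: OPEN (4+5=9). Cumulative: 58
Frame 7: SPARE (3+7=10). 10 + next roll (2) = 12. Cumulative: 70
Frame 8: SPARE (2+8=10). 10 + next roll (10) = 20. Cumulative: 90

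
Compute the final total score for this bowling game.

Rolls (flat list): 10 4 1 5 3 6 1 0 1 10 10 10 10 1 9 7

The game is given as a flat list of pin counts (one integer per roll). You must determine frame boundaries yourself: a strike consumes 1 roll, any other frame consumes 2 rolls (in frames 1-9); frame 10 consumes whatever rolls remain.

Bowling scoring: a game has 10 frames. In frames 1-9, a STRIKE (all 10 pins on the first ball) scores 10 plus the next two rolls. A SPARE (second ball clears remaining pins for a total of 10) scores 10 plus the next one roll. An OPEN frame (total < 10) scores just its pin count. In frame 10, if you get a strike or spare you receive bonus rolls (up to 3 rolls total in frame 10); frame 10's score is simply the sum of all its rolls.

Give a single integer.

Frame 1: STRIKE. 10 + next two rolls (4+1) = 15. Cumulative: 15
Frame 2: OPEN (4+1=5). Cumulative: 20
Frame 3: OPEN (5+3=8). Cumulative: 28
Frame 4: OPEN (6+1=7). Cumulative: 35
Frame 5: OPEN (0+1=1). Cumulative: 36
Frame 6: STRIKE. 10 + next two rolls (10+10) = 30. Cumulative: 66
Frame 7: STRIKE. 10 + next two rolls (10+10) = 30. Cumulative: 96
Frame 8: STRIKE. 10 + next two rolls (10+1) = 21. Cumulative: 117
Frame 9: STRIKE. 10 + next two rolls (1+9) = 20. Cumulative: 137
Frame 10: SPARE. Sum of all frame-10 rolls (1+9+7) = 17. Cumulative: 154

Answer: 154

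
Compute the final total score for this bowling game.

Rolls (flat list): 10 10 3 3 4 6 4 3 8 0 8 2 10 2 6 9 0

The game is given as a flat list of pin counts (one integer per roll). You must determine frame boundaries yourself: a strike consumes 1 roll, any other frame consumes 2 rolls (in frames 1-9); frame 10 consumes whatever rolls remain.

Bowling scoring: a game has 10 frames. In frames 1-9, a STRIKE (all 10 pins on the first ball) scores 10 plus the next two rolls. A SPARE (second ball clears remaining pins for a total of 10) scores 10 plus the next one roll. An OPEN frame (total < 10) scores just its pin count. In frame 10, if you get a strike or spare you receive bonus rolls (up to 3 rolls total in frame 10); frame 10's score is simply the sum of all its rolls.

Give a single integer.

Frame 1: STRIKE. 10 + next two rolls (10+3) = 23. Cumulative: 23
Frame 2: STRIKE. 10 + next two rolls (3+3) = 16. Cumulative: 39
Frame 3: OPEN (3+3=6). Cumulative: 45
Frame 4: SPARE (4+6=10). 10 + next roll (4) = 14. Cumulative: 59
Frame 5: OPEN (4+3=7). Cumulative: 66
Frame 6: OPEN (8+0=8). Cumulative: 74
Frame 7: SPARE (8+2=10). 10 + next roll (10) = 20. Cumulative: 94
Frame 8: STRIKE. 10 + next two rolls (2+6) = 18. Cumulative: 112
Frame 9: OPEN (2+6=8). Cumulative: 120
Frame 10: OPEN. Sum of all frame-10 rolls (9+0) = 9. Cumulative: 129

Answer: 129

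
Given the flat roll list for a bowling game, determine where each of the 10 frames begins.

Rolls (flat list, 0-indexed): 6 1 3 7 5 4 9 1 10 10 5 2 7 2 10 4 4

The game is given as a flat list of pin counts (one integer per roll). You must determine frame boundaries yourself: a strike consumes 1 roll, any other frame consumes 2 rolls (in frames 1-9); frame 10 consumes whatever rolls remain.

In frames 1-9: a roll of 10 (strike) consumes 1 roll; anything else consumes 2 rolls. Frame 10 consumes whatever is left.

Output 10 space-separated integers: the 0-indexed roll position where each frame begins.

Answer: 0 2 4 6 8 9 10 12 14 15

Derivation:
Frame 1 starts at roll index 0: rolls=6,1 (sum=7), consumes 2 rolls
Frame 2 starts at roll index 2: rolls=3,7 (sum=10), consumes 2 rolls
Frame 3 starts at roll index 4: rolls=5,4 (sum=9), consumes 2 rolls
Frame 4 starts at roll index 6: rolls=9,1 (sum=10), consumes 2 rolls
Frame 5 starts at roll index 8: roll=10 (strike), consumes 1 roll
Frame 6 starts at roll index 9: roll=10 (strike), consumes 1 roll
Frame 7 starts at roll index 10: rolls=5,2 (sum=7), consumes 2 rolls
Frame 8 starts at roll index 12: rolls=7,2 (sum=9), consumes 2 rolls
Frame 9 starts at roll index 14: roll=10 (strike), consumes 1 roll
Frame 10 starts at roll index 15: 2 remaining rolls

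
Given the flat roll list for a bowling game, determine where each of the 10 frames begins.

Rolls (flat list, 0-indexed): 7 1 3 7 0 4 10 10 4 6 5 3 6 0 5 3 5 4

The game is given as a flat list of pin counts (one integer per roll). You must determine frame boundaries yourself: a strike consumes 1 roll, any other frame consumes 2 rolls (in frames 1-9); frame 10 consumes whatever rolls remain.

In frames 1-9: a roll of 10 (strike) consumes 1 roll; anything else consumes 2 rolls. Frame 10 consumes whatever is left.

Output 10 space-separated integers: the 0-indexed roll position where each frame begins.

Answer: 0 2 4 6 7 8 10 12 14 16

Derivation:
Frame 1 starts at roll index 0: rolls=7,1 (sum=8), consumes 2 rolls
Frame 2 starts at roll index 2: rolls=3,7 (sum=10), consumes 2 rolls
Frame 3 starts at roll index 4: rolls=0,4 (sum=4), consumes 2 rolls
Frame 4 starts at roll index 6: roll=10 (strike), consumes 1 roll
Frame 5 starts at roll index 7: roll=10 (strike), consumes 1 roll
Frame 6 starts at roll index 8: rolls=4,6 (sum=10), consumes 2 rolls
Frame 7 starts at roll index 10: rolls=5,3 (sum=8), consumes 2 rolls
Frame 8 starts at roll index 12: rolls=6,0 (sum=6), consumes 2 rolls
Frame 9 starts at roll index 14: rolls=5,3 (sum=8), consumes 2 rolls
Frame 10 starts at roll index 16: 2 remaining rolls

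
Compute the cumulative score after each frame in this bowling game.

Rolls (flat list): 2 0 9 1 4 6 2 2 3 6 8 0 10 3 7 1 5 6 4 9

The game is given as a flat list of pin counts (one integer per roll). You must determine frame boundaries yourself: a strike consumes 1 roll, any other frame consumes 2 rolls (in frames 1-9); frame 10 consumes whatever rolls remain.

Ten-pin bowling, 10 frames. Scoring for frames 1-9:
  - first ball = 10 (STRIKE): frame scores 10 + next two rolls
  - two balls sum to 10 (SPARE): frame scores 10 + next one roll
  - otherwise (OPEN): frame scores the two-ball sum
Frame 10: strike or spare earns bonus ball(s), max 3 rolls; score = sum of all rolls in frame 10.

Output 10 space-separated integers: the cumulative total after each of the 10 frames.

Frame 1: OPEN (2+0=2). Cumulative: 2
Frame 2: SPARE (9+1=10). 10 + next roll (4) = 14. Cumulative: 16
Frame 3: SPARE (4+6=10). 10 + next roll (2) = 12. Cumulative: 28
Frame 4: OPEN (2+2=4). Cumulative: 32
Frame 5: OPEN (3+6=9). Cumulative: 41
Frame 6: OPEN (8+0=8). Cumulative: 49
Frame 7: STRIKE. 10 + next two rolls (3+7) = 20. Cumulative: 69
Frame 8: SPARE (3+7=10). 10 + next roll (1) = 11. Cumulative: 80
Frame 9: OPEN (1+5=6). Cumulative: 86
Frame 10: SPARE. Sum of all frame-10 rolls (6+4+9) = 19. Cumulative: 105

Answer: 2 16 28 32 41 49 69 80 86 105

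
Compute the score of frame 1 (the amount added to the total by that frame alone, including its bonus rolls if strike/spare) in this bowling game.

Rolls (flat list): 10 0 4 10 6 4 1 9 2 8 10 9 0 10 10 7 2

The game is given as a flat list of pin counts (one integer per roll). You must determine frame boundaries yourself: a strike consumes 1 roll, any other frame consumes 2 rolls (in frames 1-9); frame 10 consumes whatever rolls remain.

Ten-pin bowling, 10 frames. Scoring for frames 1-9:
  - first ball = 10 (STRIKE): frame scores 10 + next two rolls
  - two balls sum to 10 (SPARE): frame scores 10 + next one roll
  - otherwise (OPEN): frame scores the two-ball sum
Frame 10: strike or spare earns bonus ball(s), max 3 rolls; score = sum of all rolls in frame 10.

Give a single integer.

Answer: 14

Derivation:
Frame 1: STRIKE. 10 + next two rolls (0+4) = 14. Cumulative: 14
Frame 2: OPEN (0+4=4). Cumulative: 18
Frame 3: STRIKE. 10 + next two rolls (6+4) = 20. Cumulative: 38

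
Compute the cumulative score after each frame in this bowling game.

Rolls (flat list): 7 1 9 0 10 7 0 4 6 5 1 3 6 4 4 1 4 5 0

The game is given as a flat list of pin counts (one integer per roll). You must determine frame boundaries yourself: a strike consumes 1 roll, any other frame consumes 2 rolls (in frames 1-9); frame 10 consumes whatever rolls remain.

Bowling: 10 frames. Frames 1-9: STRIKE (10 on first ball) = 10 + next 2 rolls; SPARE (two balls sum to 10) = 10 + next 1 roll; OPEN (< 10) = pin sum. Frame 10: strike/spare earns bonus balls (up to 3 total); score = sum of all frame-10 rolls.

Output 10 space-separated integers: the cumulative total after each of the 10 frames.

Frame 1: OPEN (7+1=8). Cumulative: 8
Frame 2: OPEN (9+0=9). Cumulative: 17
Frame 3: STRIKE. 10 + next two rolls (7+0) = 17. Cumulative: 34
Frame 4: OPEN (7+0=7). Cumulative: 41
Frame 5: SPARE (4+6=10). 10 + next roll (5) = 15. Cumulative: 56
Frame 6: OPEN (5+1=6). Cumulative: 62
Frame 7: OPEN (3+6=9). Cumulative: 71
Frame 8: OPEN (4+4=8). Cumulative: 79
Frame 9: OPEN (1+4=5). Cumulative: 84
Frame 10: OPEN. Sum of all frame-10 rolls (5+0) = 5. Cumulative: 89

Answer: 8 17 34 41 56 62 71 79 84 89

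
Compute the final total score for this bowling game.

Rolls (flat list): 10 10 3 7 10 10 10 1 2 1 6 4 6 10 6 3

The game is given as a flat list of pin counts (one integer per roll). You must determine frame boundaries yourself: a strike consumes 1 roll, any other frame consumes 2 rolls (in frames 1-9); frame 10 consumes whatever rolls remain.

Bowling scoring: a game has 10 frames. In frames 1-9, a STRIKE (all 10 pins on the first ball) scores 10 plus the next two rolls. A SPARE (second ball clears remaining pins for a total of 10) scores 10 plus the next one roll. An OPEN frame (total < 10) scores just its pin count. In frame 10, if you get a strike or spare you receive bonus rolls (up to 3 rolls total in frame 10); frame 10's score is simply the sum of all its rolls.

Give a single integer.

Answer: 176

Derivation:
Frame 1: STRIKE. 10 + next two rolls (10+3) = 23. Cumulative: 23
Frame 2: STRIKE. 10 + next two rolls (3+7) = 20. Cumulative: 43
Frame 3: SPARE (3+7=10). 10 + next roll (10) = 20. Cumulative: 63
Frame 4: STRIKE. 10 + next two rolls (10+10) = 30. Cumulative: 93
Frame 5: STRIKE. 10 + next two rolls (10+1) = 21. Cumulative: 114
Frame 6: STRIKE. 10 + next two rolls (1+2) = 13. Cumulative: 127
Frame 7: OPEN (1+2=3). Cumulative: 130
Frame 8: OPEN (1+6=7). Cumulative: 137
Frame 9: SPARE (4+6=10). 10 + next roll (10) = 20. Cumulative: 157
Frame 10: STRIKE. Sum of all frame-10 rolls (10+6+3) = 19. Cumulative: 176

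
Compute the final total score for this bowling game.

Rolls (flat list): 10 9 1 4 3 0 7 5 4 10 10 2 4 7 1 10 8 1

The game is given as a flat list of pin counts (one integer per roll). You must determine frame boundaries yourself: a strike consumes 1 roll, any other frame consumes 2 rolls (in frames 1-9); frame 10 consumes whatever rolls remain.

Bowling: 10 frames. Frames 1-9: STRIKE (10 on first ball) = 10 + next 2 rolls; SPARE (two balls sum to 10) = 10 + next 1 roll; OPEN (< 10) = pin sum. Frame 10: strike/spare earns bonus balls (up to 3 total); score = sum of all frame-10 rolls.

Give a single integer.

Answer: 128

Derivation:
Frame 1: STRIKE. 10 + next two rolls (9+1) = 20. Cumulative: 20
Frame 2: SPARE (9+1=10). 10 + next roll (4) = 14. Cumulative: 34
Frame 3: OPEN (4+3=7). Cumulative: 41
Frame 4: OPEN (0+7=7). Cumulative: 48
Frame 5: OPEN (5+4=9). Cumulative: 57
Frame 6: STRIKE. 10 + next two rolls (10+2) = 22. Cumulative: 79
Frame 7: STRIKE. 10 + next two rolls (2+4) = 16. Cumulative: 95
Frame 8: OPEN (2+4=6). Cumulative: 101
Frame 9: OPEN (7+1=8). Cumulative: 109
Frame 10: STRIKE. Sum of all frame-10 rolls (10+8+1) = 19. Cumulative: 128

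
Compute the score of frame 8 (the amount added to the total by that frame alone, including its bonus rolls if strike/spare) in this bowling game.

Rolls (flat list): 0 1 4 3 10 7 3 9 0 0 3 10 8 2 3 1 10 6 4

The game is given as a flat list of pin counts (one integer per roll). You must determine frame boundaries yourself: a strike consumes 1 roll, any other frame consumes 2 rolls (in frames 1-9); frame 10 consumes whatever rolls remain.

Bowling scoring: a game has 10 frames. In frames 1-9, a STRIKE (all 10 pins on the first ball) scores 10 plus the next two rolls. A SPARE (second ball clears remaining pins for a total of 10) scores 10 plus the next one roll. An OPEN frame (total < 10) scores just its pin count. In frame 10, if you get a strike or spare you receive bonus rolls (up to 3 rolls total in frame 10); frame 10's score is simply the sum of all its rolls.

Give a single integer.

Answer: 13

Derivation:
Frame 1: OPEN (0+1=1). Cumulative: 1
Frame 2: OPEN (4+3=7). Cumulative: 8
Frame 3: STRIKE. 10 + next two rolls (7+3) = 20. Cumulative: 28
Frame 4: SPARE (7+3=10). 10 + next roll (9) = 19. Cumulative: 47
Frame 5: OPEN (9+0=9). Cumulative: 56
Frame 6: OPEN (0+3=3). Cumulative: 59
Frame 7: STRIKE. 10 + next two rolls (8+2) = 20. Cumulative: 79
Frame 8: SPARE (8+2=10). 10 + next roll (3) = 13. Cumulative: 92
Frame 9: OPEN (3+1=4). Cumulative: 96
Frame 10: STRIKE. Sum of all frame-10 rolls (10+6+4) = 20. Cumulative: 116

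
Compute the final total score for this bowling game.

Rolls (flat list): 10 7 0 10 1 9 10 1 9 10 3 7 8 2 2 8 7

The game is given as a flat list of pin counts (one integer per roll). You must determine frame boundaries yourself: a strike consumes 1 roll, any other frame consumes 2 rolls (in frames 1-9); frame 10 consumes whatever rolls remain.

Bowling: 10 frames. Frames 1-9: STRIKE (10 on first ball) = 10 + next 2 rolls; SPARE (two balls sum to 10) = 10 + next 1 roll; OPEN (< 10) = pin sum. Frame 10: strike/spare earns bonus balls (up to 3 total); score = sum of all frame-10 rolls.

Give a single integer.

Frame 1: STRIKE. 10 + next two rolls (7+0) = 17. Cumulative: 17
Frame 2: OPEN (7+0=7). Cumulative: 24
Frame 3: STRIKE. 10 + next two rolls (1+9) = 20. Cumulative: 44
Frame 4: SPARE (1+9=10). 10 + next roll (10) = 20. Cumulative: 64
Frame 5: STRIKE. 10 + next two rolls (1+9) = 20. Cumulative: 84
Frame 6: SPARE (1+9=10). 10 + next roll (10) = 20. Cumulative: 104
Frame 7: STRIKE. 10 + next two rolls (3+7) = 20. Cumulative: 124
Frame 8: SPARE (3+7=10). 10 + next roll (8) = 18. Cumulative: 142
Frame 9: SPARE (8+2=10). 10 + next roll (2) = 12. Cumulative: 154
Frame 10: SPARE. Sum of all frame-10 rolls (2+8+7) = 17. Cumulative: 171

Answer: 171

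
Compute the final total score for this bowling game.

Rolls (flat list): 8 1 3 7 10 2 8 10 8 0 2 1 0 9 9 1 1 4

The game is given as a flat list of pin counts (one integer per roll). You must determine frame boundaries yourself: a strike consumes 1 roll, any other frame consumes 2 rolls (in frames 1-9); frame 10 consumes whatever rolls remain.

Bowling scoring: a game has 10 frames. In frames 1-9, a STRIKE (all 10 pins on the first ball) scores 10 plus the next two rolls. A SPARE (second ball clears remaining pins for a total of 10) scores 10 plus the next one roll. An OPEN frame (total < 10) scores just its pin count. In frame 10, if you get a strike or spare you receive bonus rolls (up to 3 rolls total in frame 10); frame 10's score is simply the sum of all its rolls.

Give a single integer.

Answer: 123

Derivation:
Frame 1: OPEN (8+1=9). Cumulative: 9
Frame 2: SPARE (3+7=10). 10 + next roll (10) = 20. Cumulative: 29
Frame 3: STRIKE. 10 + next two rolls (2+8) = 20. Cumulative: 49
Frame 4: SPARE (2+8=10). 10 + next roll (10) = 20. Cumulative: 69
Frame 5: STRIKE. 10 + next two rolls (8+0) = 18. Cumulative: 87
Frame 6: OPEN (8+0=8). Cumulative: 95
Frame 7: OPEN (2+1=3). Cumulative: 98
Frame 8: OPEN (0+9=9). Cumulative: 107
Frame 9: SPARE (9+1=10). 10 + next roll (1) = 11. Cumulative: 118
Frame 10: OPEN. Sum of all frame-10 rolls (1+4) = 5. Cumulative: 123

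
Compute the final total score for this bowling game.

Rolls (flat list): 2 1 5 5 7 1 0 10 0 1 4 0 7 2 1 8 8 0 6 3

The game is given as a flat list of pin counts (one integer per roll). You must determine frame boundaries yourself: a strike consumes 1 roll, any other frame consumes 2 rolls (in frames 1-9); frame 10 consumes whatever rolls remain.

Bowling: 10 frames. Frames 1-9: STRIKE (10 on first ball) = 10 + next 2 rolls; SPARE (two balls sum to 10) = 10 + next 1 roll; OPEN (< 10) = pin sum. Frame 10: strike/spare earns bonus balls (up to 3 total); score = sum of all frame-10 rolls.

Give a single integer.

Frame 1: OPEN (2+1=3). Cumulative: 3
Frame 2: SPARE (5+5=10). 10 + next roll (7) = 17. Cumulative: 20
Frame 3: OPEN (7+1=8). Cumulative: 28
Frame 4: SPARE (0+10=10). 10 + next roll (0) = 10. Cumulative: 38
Frame 5: OPEN (0+1=1). Cumulative: 39
Frame 6: OPEN (4+0=4). Cumulative: 43
Frame 7: OPEN (7+2=9). Cumulative: 52
Frame 8: OPEN (1+8=9). Cumulative: 61
Frame 9: OPEN (8+0=8). Cumulative: 69
Frame 10: OPEN. Sum of all frame-10 rolls (6+3) = 9. Cumulative: 78

Answer: 78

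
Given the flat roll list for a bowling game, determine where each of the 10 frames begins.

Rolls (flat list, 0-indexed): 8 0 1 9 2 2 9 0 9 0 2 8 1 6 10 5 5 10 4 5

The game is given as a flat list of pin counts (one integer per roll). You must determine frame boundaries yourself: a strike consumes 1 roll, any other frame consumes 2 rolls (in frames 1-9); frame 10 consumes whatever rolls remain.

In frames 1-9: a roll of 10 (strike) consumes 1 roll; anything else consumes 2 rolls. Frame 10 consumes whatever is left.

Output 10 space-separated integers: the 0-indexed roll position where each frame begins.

Frame 1 starts at roll index 0: rolls=8,0 (sum=8), consumes 2 rolls
Frame 2 starts at roll index 2: rolls=1,9 (sum=10), consumes 2 rolls
Frame 3 starts at roll index 4: rolls=2,2 (sum=4), consumes 2 rolls
Frame 4 starts at roll index 6: rolls=9,0 (sum=9), consumes 2 rolls
Frame 5 starts at roll index 8: rolls=9,0 (sum=9), consumes 2 rolls
Frame 6 starts at roll index 10: rolls=2,8 (sum=10), consumes 2 rolls
Frame 7 starts at roll index 12: rolls=1,6 (sum=7), consumes 2 rolls
Frame 8 starts at roll index 14: roll=10 (strike), consumes 1 roll
Frame 9 starts at roll index 15: rolls=5,5 (sum=10), consumes 2 rolls
Frame 10 starts at roll index 17: 3 remaining rolls

Answer: 0 2 4 6 8 10 12 14 15 17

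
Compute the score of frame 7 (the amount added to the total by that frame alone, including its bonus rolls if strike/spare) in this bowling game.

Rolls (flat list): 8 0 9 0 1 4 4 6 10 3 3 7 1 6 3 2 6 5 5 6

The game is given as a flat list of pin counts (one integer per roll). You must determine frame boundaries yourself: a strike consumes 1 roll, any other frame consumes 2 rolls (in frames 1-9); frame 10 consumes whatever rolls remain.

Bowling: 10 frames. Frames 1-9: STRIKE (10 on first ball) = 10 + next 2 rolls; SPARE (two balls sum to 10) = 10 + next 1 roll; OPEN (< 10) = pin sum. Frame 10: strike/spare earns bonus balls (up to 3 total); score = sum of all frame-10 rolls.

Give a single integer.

Frame 1: OPEN (8+0=8). Cumulative: 8
Frame 2: OPEN (9+0=9). Cumulative: 17
Frame 3: OPEN (1+4=5). Cumulative: 22
Frame 4: SPARE (4+6=10). 10 + next roll (10) = 20. Cumulative: 42
Frame 5: STRIKE. 10 + next two rolls (3+3) = 16. Cumulative: 58
Frame 6: OPEN (3+3=6). Cumulative: 64
Frame 7: OPEN (7+1=8). Cumulative: 72
Frame 8: OPEN (6+3=9). Cumulative: 81
Frame 9: OPEN (2+6=8). Cumulative: 89

Answer: 8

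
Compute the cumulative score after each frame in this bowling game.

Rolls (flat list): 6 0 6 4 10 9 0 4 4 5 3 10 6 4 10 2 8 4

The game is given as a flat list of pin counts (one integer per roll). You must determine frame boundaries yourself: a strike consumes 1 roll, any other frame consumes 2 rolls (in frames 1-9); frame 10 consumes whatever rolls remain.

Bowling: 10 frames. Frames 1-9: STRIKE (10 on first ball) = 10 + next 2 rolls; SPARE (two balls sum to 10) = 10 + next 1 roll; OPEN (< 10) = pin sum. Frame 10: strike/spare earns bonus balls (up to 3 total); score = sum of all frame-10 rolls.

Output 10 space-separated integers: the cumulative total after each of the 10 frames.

Frame 1: OPEN (6+0=6). Cumulative: 6
Frame 2: SPARE (6+4=10). 10 + next roll (10) = 20. Cumulative: 26
Frame 3: STRIKE. 10 + next two rolls (9+0) = 19. Cumulative: 45
Frame 4: OPEN (9+0=9). Cumulative: 54
Frame 5: OPEN (4+4=8). Cumulative: 62
Frame 6: OPEN (5+3=8). Cumulative: 70
Frame 7: STRIKE. 10 + next two rolls (6+4) = 20. Cumulative: 90
Frame 8: SPARE (6+4=10). 10 + next roll (10) = 20. Cumulative: 110
Frame 9: STRIKE. 10 + next two rolls (2+8) = 20. Cumulative: 130
Frame 10: SPARE. Sum of all frame-10 rolls (2+8+4) = 14. Cumulative: 144

Answer: 6 26 45 54 62 70 90 110 130 144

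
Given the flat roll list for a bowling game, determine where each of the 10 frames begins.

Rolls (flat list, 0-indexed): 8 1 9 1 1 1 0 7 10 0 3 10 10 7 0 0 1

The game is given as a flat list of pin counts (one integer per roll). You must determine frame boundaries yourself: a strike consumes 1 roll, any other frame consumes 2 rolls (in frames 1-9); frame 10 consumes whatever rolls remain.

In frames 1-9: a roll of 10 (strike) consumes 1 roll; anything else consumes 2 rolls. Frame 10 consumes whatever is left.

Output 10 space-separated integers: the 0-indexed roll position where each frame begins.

Frame 1 starts at roll index 0: rolls=8,1 (sum=9), consumes 2 rolls
Frame 2 starts at roll index 2: rolls=9,1 (sum=10), consumes 2 rolls
Frame 3 starts at roll index 4: rolls=1,1 (sum=2), consumes 2 rolls
Frame 4 starts at roll index 6: rolls=0,7 (sum=7), consumes 2 rolls
Frame 5 starts at roll index 8: roll=10 (strike), consumes 1 roll
Frame 6 starts at roll index 9: rolls=0,3 (sum=3), consumes 2 rolls
Frame 7 starts at roll index 11: roll=10 (strike), consumes 1 roll
Frame 8 starts at roll index 12: roll=10 (strike), consumes 1 roll
Frame 9 starts at roll index 13: rolls=7,0 (sum=7), consumes 2 rolls
Frame 10 starts at roll index 15: 2 remaining rolls

Answer: 0 2 4 6 8 9 11 12 13 15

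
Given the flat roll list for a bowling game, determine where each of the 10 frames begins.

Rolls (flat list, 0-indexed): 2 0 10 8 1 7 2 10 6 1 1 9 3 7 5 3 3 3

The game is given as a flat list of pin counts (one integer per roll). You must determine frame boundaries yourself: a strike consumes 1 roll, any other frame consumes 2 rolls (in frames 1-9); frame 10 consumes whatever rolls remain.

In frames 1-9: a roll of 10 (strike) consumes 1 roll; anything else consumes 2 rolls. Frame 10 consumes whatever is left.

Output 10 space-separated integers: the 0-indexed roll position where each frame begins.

Answer: 0 2 3 5 7 8 10 12 14 16

Derivation:
Frame 1 starts at roll index 0: rolls=2,0 (sum=2), consumes 2 rolls
Frame 2 starts at roll index 2: roll=10 (strike), consumes 1 roll
Frame 3 starts at roll index 3: rolls=8,1 (sum=9), consumes 2 rolls
Frame 4 starts at roll index 5: rolls=7,2 (sum=9), consumes 2 rolls
Frame 5 starts at roll index 7: roll=10 (strike), consumes 1 roll
Frame 6 starts at roll index 8: rolls=6,1 (sum=7), consumes 2 rolls
Frame 7 starts at roll index 10: rolls=1,9 (sum=10), consumes 2 rolls
Frame 8 starts at roll index 12: rolls=3,7 (sum=10), consumes 2 rolls
Frame 9 starts at roll index 14: rolls=5,3 (sum=8), consumes 2 rolls
Frame 10 starts at roll index 16: 2 remaining rolls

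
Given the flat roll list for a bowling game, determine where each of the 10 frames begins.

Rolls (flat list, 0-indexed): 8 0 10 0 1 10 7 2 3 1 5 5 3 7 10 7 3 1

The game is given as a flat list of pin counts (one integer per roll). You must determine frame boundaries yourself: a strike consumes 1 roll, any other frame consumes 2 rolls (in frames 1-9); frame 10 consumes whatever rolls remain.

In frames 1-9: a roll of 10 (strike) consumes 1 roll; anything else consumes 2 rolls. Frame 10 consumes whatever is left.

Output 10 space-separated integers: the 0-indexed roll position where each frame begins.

Answer: 0 2 3 5 6 8 10 12 14 15

Derivation:
Frame 1 starts at roll index 0: rolls=8,0 (sum=8), consumes 2 rolls
Frame 2 starts at roll index 2: roll=10 (strike), consumes 1 roll
Frame 3 starts at roll index 3: rolls=0,1 (sum=1), consumes 2 rolls
Frame 4 starts at roll index 5: roll=10 (strike), consumes 1 roll
Frame 5 starts at roll index 6: rolls=7,2 (sum=9), consumes 2 rolls
Frame 6 starts at roll index 8: rolls=3,1 (sum=4), consumes 2 rolls
Frame 7 starts at roll index 10: rolls=5,5 (sum=10), consumes 2 rolls
Frame 8 starts at roll index 12: rolls=3,7 (sum=10), consumes 2 rolls
Frame 9 starts at roll index 14: roll=10 (strike), consumes 1 roll
Frame 10 starts at roll index 15: 3 remaining rolls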